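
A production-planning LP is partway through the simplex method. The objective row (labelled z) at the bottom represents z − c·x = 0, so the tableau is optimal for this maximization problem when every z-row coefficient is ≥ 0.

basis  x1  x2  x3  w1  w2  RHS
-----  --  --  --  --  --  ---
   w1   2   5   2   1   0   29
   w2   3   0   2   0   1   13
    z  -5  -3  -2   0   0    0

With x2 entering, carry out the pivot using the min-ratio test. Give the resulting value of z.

87/5

Ratio test on column x2 — row 1: 29/5 = 29/5; row 2: entry 0 ≤ 0. Minimum is 29/5 at row 1 (w1 leaves); pivot element 5.
Pivot on row 1; the z-row RHS becomes 0 − (-3)·(29/5) = 87/5.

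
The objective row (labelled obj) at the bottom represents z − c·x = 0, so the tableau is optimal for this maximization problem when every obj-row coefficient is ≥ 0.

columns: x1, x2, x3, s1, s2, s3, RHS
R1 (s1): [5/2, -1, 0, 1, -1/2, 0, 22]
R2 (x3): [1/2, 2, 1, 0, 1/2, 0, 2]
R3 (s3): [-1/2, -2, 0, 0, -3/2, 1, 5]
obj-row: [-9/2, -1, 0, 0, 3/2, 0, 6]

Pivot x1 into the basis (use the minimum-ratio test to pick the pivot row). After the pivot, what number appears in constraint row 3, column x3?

Ratio test on column x1 — row 1: 22/(5/2) = 44/5; row 2: 2/(1/2) = 4; row 3: entry -1/2 ≤ 0. Minimum is 4 at row 2 (x3 leaves); pivot element 1/2.
Divide row 2 by 1/2; eliminate column x1 from the other rows.
Row 3 update in column x3: 0 − (-1/2)·2 = 1.

1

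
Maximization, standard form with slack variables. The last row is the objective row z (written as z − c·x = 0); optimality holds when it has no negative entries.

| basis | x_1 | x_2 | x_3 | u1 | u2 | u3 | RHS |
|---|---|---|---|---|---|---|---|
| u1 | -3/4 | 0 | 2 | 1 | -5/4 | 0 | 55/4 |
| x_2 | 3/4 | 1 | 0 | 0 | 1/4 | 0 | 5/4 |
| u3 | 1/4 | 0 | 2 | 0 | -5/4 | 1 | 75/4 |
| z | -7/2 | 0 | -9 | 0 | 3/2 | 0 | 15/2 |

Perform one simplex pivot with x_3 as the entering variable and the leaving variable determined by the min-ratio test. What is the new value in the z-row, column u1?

Ratio test on column x_3 — row 1: (55/4)/2 = 55/8; row 2: entry 0 ≤ 0; row 3: (75/4)/2 = 75/8. Minimum is 55/8 at row 1 (u1 leaves); pivot element 2.
Divide row 1 by 2; eliminate column x_3 from the other rows.
z-row update in column u1: 0 − (-9)·(1/2) = 9/2.

9/2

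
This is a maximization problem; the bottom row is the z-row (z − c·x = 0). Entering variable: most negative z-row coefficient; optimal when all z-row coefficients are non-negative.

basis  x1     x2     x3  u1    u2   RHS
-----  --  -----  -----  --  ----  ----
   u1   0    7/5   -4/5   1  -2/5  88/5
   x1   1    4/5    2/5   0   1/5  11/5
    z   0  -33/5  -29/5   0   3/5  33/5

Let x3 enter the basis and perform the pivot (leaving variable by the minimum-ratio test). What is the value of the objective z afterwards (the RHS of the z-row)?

77/2

Ratio test on column x3 — row 1: entry -4/5 ≤ 0; row 2: (11/5)/(2/5) = 11/2. Minimum is 11/2 at row 2 (x1 leaves); pivot element 2/5.
Pivot on row 2; the z-row RHS becomes 33/5 − (-29/5)·(11/2) = 77/2.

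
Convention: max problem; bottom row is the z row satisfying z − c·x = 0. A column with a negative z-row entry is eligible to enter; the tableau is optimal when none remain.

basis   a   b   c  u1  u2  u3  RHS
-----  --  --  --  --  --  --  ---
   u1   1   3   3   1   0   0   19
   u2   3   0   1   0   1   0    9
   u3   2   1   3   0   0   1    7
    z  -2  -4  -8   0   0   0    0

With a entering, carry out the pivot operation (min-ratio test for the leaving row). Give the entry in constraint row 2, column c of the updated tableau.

Ratio test on column a — row 1: 19/1 = 19; row 2: 9/3 = 3; row 3: 7/2 = 7/2. Minimum is 3 at row 2 (u2 leaves); pivot element 3.
Divide row 2 by 3; eliminate column a from the other rows.
In the new row 2, the c entry is the old entry divided by the pivot: 1/3 = 1/3.

1/3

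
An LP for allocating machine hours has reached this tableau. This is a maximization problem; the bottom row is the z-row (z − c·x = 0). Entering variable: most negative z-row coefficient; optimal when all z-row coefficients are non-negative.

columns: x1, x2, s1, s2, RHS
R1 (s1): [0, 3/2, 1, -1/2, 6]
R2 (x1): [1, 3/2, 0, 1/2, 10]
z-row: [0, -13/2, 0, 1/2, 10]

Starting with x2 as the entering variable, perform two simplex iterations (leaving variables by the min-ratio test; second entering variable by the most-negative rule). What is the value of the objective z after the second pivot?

128/3

Ratio test on column x2 — row 1: 6/(3/2) = 4; row 2: 10/(3/2) = 20/3. Minimum is 4 at row 1 (s1 leaves); pivot element 3/2.
Pivot on row 1; the z-row RHS becomes 10 − (-13/2)·4 = 36.
Next entering variable (most negative z-row entry -5/3): s2.
Ratio test on column s2 — row 1: entry -1/3 ≤ 0; row 2: 4/1 = 4. Minimum is 4 at row 2 (x1 leaves); pivot element 1.
After the second pivot the z-row RHS is 36 − (-5/3)·4 = 128/3.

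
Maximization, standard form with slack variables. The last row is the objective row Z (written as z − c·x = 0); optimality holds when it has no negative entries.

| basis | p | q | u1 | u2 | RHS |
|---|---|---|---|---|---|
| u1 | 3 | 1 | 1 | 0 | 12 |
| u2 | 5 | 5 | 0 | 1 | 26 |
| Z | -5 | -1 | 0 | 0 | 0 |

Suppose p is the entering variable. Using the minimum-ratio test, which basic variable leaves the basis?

Column p entries and ratios — u1: 12/3 = 4; u2: 26/5 = 26/5.
Smallest ratio is 4 in the row of u1, so u1 leaves.

u1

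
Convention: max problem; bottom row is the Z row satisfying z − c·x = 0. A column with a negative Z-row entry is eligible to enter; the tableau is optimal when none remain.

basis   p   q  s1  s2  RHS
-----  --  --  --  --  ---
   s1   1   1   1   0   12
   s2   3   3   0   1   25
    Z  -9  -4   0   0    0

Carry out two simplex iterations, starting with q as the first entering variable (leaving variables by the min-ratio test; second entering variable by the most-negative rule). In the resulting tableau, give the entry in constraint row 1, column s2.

-1/3

Ratio test on column q — row 1: 12/1 = 12; row 2: 25/3 = 25/3. Minimum is 25/3 at row 2 (s2 leaves); pivot element 3.
Divide row 2 by 3; eliminate column q from the other rows.
Second iteration: most negative Z-row entry is -5 in column p, so p enters.
Ratio test on column p — row 1: entry 0 ≤ 0; row 2: (25/3)/1 = 25/3. Minimum is 25/3 at row 2 (q leaves); pivot element 1.
Divide row 2 by 1; eliminate column p from the other rows.
After both pivots, the entry at constraint row 1, column s2 is -1/3.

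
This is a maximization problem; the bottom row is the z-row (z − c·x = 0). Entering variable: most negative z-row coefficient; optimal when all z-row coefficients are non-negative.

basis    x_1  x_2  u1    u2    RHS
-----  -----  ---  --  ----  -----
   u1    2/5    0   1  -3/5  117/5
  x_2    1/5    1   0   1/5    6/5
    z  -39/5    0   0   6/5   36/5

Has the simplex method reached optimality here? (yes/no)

no

The z-row has a negative entry -39/5 in column x_1, so it is not optimal.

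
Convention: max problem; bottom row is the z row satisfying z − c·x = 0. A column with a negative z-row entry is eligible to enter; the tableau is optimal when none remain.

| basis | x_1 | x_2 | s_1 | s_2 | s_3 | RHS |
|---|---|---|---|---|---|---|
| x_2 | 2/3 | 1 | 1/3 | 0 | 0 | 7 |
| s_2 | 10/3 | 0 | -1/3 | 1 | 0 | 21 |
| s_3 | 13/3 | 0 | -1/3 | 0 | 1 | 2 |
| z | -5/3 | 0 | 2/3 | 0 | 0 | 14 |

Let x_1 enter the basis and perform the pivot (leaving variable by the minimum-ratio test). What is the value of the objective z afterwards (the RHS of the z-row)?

192/13

Ratio test on column x_1 — row 1: 7/(2/3) = 21/2; row 2: 21/(10/3) = 63/10; row 3: 2/(13/3) = 6/13. Minimum is 6/13 at row 3 (s_3 leaves); pivot element 13/3.
Pivot on row 3; the z-row RHS becomes 14 − (-5/3)·(6/13) = 192/13.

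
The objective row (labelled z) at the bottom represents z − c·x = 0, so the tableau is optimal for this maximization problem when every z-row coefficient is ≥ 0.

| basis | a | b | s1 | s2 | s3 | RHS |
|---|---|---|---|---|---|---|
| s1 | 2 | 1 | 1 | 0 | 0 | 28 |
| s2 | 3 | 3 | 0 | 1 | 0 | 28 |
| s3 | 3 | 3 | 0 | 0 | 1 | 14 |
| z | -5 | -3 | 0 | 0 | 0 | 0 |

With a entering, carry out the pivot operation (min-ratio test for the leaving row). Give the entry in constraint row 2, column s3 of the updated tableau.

Ratio test on column a — row 1: 28/2 = 14; row 2: 28/3 = 28/3; row 3: 14/3 = 14/3. Minimum is 14/3 at row 3 (s3 leaves); pivot element 3.
Divide row 3 by 3; eliminate column a from the other rows.
Row 2 update in column s3: 0 − 3·(1/3) = -1.

-1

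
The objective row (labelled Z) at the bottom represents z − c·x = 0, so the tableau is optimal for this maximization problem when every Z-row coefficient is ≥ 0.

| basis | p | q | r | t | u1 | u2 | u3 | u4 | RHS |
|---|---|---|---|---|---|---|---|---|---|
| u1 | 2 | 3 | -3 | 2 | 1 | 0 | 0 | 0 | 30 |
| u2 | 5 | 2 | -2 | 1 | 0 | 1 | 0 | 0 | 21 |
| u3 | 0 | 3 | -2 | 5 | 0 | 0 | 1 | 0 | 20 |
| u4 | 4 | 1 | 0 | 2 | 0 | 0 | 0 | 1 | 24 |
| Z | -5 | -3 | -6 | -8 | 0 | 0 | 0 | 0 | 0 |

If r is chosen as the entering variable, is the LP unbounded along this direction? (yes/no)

yes

Every constraint-row entry in column r is ≤ 0, so increasing r is unbounded.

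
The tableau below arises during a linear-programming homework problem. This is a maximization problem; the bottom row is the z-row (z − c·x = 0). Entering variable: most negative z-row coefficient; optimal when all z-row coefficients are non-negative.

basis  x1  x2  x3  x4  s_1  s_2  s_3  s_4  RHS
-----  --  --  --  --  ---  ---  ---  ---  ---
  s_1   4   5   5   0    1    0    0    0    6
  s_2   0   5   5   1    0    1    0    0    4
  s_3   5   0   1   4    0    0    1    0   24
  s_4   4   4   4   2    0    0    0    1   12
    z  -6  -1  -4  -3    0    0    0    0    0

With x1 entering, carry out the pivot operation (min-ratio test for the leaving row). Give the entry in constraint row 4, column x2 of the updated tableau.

Ratio test on column x1 — row 1: 6/4 = 3/2; row 2: entry 0 ≤ 0; row 3: 24/5 = 24/5; row 4: 12/4 = 3. Minimum is 3/2 at row 1 (s_1 leaves); pivot element 4.
Divide row 1 by 4; eliminate column x1 from the other rows.
Row 4 update in column x2: 4 − 4·(5/4) = -1.

-1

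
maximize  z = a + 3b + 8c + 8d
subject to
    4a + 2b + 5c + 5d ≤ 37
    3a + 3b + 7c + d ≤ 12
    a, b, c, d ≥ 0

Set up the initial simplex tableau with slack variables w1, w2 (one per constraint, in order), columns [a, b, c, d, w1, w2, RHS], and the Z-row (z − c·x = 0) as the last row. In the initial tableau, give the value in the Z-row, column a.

-1

The Z-row carries the negated objective coefficients: the a entry is -1.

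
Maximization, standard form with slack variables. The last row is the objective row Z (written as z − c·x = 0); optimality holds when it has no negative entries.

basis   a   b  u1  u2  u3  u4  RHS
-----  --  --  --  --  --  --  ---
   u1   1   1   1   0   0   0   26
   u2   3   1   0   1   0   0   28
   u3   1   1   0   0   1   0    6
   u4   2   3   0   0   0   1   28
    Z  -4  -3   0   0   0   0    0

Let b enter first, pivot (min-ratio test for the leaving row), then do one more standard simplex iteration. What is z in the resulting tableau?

24

Ratio test on column b — row 1: 26/1 = 26; row 2: 28/1 = 28; row 3: 6/1 = 6; row 4: 28/3 = 28/3. Minimum is 6 at row 3 (u3 leaves); pivot element 1.
Pivot on row 3; the Z-row RHS becomes 0 − (-3)·6 = 18.
Next entering variable (most negative Z-row entry -1): a.
Ratio test on column a — row 1: entry 0 ≤ 0; row 2: 22/2 = 11; row 3: 6/1 = 6; row 4: entry -1 ≤ 0. Minimum is 6 at row 3 (b leaves); pivot element 1.
After the second pivot the Z-row RHS is 18 − (-1)·6 = 24.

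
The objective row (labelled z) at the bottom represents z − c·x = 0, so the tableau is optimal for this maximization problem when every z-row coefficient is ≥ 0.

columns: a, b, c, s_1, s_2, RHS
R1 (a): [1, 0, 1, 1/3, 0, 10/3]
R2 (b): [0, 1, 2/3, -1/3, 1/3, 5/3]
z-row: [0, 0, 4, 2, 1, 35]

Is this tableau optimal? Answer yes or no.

yes

Every z-row coefficient is ≥ 0, so the tableau is optimal.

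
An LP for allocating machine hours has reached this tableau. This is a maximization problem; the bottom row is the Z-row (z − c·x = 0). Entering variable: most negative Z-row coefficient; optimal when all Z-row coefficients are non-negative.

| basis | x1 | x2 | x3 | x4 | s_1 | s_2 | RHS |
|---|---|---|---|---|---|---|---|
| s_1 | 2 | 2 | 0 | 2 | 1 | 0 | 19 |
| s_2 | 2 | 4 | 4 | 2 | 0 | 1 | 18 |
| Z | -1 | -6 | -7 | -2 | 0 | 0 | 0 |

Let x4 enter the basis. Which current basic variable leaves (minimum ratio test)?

s_2

Column x4 entries and ratios — s_1: 19/2 = 19/2; s_2: 18/2 = 9.
Smallest ratio is 9 in the row of s_2, so s_2 leaves.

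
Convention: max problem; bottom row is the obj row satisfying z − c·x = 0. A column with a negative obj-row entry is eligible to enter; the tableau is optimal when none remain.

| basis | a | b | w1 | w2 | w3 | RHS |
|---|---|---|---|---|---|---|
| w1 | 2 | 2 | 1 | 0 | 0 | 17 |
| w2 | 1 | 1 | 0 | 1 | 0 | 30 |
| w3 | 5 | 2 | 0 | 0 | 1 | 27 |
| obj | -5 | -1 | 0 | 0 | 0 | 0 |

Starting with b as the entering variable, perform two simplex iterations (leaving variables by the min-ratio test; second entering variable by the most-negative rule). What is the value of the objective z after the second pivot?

Ratio test on column b — row 1: 17/2 = 17/2; row 2: 30/1 = 30; row 3: 27/2 = 27/2. Minimum is 17/2 at row 1 (w1 leaves); pivot element 2.
Pivot on row 1; the obj-row RHS becomes 0 − (-1)·(17/2) = 17/2.
Next entering variable (most negative obj-row entry -4): a.
Ratio test on column a — row 1: (17/2)/1 = 17/2; row 2: entry 0 ≤ 0; row 3: 10/3 = 10/3. Minimum is 10/3 at row 3 (w3 leaves); pivot element 3.
After the second pivot the obj-row RHS is 17/2 − (-4)·(10/3) = 131/6.

131/6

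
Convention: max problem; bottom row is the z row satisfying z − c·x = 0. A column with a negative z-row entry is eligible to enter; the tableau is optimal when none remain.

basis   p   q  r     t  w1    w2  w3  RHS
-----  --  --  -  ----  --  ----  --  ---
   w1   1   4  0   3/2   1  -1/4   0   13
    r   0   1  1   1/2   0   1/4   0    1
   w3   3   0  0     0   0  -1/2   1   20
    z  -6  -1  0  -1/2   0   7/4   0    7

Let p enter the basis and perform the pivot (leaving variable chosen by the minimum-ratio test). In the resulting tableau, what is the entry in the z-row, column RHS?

Ratio test on column p — row 1: 13/1 = 13; row 2: entry 0 ≤ 0; row 3: 20/3 = 20/3. Minimum is 20/3 at row 3 (w3 leaves); pivot element 3.
Divide row 3 by 3; eliminate column p from the other rows.
z-row update in column RHS: 7 − (-6)·(20/3) = 47.

47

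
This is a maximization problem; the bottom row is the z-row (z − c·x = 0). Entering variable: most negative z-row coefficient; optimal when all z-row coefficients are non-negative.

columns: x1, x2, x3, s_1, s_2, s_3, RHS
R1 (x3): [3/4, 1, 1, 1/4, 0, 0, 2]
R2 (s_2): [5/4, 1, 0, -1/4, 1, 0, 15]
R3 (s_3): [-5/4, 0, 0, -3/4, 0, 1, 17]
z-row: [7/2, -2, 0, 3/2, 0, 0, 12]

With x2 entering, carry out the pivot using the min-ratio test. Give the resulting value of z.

16

Ratio test on column x2 — row 1: 2/1 = 2; row 2: 15/1 = 15; row 3: entry 0 ≤ 0. Minimum is 2 at row 1 (x3 leaves); pivot element 1.
Pivot on row 1; the z-row RHS becomes 12 − (-2)·2 = 16.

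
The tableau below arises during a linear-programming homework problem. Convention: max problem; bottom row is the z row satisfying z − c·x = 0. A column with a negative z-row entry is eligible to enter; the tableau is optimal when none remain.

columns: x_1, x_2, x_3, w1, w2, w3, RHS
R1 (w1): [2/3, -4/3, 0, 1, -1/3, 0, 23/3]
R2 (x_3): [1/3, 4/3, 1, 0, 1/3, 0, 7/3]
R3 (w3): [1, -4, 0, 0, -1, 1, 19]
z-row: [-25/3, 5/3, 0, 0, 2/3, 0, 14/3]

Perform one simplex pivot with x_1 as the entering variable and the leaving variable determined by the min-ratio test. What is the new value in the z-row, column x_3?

25

Ratio test on column x_1 — row 1: (23/3)/(2/3) = 23/2; row 2: (7/3)/(1/3) = 7; row 3: 19/1 = 19. Minimum is 7 at row 2 (x_3 leaves); pivot element 1/3.
Divide row 2 by 1/3; eliminate column x_1 from the other rows.
z-row update in column x_3: 0 − (-25/3)·3 = 25.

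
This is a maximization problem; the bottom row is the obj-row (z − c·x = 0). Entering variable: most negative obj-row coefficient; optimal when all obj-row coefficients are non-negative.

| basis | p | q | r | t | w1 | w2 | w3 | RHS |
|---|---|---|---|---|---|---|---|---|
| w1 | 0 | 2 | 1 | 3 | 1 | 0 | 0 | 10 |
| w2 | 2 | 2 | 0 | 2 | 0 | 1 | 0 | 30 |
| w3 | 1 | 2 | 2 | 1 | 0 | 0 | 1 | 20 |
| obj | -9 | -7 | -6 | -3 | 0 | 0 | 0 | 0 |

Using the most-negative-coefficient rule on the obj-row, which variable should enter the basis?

p

Negative obj-row entries: p: -9, q: -7, r: -6, t: -3.
The most negative is -9 in column p, so p enters.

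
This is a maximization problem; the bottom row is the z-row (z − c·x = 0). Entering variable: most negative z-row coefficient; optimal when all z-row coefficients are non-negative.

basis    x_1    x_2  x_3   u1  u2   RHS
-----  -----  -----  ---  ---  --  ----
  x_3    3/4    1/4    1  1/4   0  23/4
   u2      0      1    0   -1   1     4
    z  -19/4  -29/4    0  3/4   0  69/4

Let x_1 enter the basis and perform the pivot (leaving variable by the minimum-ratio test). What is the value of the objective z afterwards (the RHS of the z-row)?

Ratio test on column x_1 — row 1: (23/4)/(3/4) = 23/3; row 2: entry 0 ≤ 0. Minimum is 23/3 at row 1 (x_3 leaves); pivot element 3/4.
Pivot on row 1; the z-row RHS becomes 69/4 − (-19/4)·(23/3) = 161/3.

161/3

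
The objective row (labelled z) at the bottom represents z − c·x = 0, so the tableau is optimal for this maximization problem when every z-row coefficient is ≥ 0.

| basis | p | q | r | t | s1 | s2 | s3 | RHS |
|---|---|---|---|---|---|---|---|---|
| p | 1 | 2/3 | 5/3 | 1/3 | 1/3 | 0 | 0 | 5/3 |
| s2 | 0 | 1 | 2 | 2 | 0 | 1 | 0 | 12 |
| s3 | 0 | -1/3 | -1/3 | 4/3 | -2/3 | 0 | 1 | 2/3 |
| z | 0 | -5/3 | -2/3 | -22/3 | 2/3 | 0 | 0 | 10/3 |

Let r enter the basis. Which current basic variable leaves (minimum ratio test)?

p

Column r entries and ratios — p: (5/3)/(5/3) = 1; s2: 12/2 = 6; s3: -1/3 ≤ 0, skip.
Smallest ratio is 1 in the row of p, so p leaves.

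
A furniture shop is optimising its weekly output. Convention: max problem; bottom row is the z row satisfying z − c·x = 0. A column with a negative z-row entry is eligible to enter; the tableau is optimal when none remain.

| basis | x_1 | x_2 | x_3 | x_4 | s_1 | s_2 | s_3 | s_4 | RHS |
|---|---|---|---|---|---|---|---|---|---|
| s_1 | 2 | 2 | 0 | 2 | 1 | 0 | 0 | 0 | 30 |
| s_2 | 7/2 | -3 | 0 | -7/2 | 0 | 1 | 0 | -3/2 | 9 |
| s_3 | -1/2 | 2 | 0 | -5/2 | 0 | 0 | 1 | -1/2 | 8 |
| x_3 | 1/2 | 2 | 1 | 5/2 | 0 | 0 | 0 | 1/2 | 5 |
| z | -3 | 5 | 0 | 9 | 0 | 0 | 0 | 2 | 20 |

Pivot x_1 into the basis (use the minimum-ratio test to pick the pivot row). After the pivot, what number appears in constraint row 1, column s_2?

-4/7

Ratio test on column x_1 — row 1: 30/2 = 15; row 2: 9/(7/2) = 18/7; row 3: entry -1/2 ≤ 0; row 4: 5/(1/2) = 10. Minimum is 18/7 at row 2 (s_2 leaves); pivot element 7/2.
Divide row 2 by 7/2; eliminate column x_1 from the other rows.
Row 1 update in column s_2: 0 − 2·(2/7) = -4/7.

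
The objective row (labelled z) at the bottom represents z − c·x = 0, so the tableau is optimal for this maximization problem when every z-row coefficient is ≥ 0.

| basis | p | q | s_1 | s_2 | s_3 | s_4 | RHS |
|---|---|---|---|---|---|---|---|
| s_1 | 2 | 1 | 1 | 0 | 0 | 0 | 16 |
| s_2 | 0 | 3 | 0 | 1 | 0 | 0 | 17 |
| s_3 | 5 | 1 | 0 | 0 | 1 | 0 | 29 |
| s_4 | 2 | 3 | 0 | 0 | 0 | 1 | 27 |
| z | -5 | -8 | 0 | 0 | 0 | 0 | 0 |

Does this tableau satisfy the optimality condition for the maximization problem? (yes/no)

no

The z-row has a negative entry -8 in column q, so it is not optimal.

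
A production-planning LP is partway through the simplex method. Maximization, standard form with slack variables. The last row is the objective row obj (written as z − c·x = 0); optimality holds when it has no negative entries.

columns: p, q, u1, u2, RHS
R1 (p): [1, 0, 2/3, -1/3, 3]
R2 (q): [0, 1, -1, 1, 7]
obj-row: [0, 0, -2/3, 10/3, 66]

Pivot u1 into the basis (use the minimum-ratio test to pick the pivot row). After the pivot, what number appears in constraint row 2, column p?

Ratio test on column u1 — row 1: 3/(2/3) = 9/2; row 2: entry -1 ≤ 0. Minimum is 9/2 at row 1 (p leaves); pivot element 2/3.
Divide row 1 by 2/3; eliminate column u1 from the other rows.
Row 2 update in column p: 0 − (-1)·(3/2) = 3/2.

3/2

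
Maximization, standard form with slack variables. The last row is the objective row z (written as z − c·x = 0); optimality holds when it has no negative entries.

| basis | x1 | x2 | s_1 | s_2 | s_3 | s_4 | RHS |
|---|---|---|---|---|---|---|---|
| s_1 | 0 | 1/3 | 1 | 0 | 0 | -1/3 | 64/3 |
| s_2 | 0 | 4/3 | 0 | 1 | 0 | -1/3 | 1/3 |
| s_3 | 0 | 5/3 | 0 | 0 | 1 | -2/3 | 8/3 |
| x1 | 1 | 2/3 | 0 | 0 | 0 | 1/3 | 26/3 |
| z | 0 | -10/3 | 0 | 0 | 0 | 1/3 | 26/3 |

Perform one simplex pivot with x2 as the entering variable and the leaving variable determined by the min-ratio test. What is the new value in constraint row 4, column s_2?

-1/2

Ratio test on column x2 — row 1: (64/3)/(1/3) = 64; row 2: (1/3)/(4/3) = 1/4; row 3: (8/3)/(5/3) = 8/5; row 4: (26/3)/(2/3) = 13. Minimum is 1/4 at row 2 (s_2 leaves); pivot element 4/3.
Divide row 2 by 4/3; eliminate column x2 from the other rows.
Row 4 update in column s_2: 0 − (2/3)·(3/4) = -1/2.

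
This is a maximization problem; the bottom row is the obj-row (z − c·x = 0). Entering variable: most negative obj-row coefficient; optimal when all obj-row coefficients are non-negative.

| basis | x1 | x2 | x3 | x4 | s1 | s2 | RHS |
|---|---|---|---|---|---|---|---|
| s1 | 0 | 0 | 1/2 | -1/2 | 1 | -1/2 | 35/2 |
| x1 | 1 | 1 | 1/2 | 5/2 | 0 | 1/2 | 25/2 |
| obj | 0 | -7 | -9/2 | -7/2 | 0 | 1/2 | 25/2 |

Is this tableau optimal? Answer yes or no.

The obj-row has a negative entry -7 in column x2, so it is not optimal.

no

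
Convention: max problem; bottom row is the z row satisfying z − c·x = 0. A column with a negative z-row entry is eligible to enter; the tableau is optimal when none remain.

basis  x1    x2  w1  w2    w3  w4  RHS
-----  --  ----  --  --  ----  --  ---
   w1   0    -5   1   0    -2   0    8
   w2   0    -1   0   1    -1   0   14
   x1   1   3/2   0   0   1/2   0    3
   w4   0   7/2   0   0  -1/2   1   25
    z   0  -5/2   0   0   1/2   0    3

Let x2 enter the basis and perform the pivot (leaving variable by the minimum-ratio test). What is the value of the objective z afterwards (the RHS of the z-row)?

Ratio test on column x2 — row 1: entry -5 ≤ 0; row 2: entry -1 ≤ 0; row 3: 3/(3/2) = 2; row 4: 25/(7/2) = 50/7. Minimum is 2 at row 3 (x1 leaves); pivot element 3/2.
Pivot on row 3; the z-row RHS becomes 3 − (-5/2)·2 = 8.

8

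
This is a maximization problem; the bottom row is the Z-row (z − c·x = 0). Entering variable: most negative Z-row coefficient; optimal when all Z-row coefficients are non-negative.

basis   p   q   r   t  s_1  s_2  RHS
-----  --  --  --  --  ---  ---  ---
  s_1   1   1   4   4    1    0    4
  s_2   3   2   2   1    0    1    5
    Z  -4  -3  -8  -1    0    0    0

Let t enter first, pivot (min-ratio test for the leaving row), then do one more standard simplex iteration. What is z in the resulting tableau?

8

Ratio test on column t — row 1: 4/4 = 1; row 2: 5/1 = 5. Minimum is 1 at row 1 (s_1 leaves); pivot element 4.
Pivot on row 1; the Z-row RHS becomes 0 − (-1)·1 = 1.
Next entering variable (most negative Z-row entry -7): r.
Ratio test on column r — row 1: 1/1 = 1; row 2: 4/1 = 4. Minimum is 1 at row 1 (t leaves); pivot element 1.
After the second pivot the Z-row RHS is 1 − (-7)·1 = 8.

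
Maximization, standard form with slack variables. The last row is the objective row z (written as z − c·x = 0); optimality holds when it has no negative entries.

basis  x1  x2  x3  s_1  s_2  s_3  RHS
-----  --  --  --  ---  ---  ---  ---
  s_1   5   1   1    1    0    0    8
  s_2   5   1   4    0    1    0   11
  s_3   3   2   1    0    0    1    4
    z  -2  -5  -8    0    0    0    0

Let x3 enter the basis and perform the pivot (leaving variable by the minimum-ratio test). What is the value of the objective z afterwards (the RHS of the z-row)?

22

Ratio test on column x3 — row 1: 8/1 = 8; row 2: 11/4 = 11/4; row 3: 4/1 = 4. Minimum is 11/4 at row 2 (s_2 leaves); pivot element 4.
Pivot on row 2; the z-row RHS becomes 0 − (-8)·(11/4) = 22.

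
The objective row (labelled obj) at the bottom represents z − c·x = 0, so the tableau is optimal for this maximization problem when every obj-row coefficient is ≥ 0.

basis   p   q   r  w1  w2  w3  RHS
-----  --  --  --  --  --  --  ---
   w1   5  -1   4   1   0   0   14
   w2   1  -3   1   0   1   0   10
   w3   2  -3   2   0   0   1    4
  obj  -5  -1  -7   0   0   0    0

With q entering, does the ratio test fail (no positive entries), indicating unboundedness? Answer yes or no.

yes

Every constraint-row entry in column q is ≤ 0, so increasing q is unbounded.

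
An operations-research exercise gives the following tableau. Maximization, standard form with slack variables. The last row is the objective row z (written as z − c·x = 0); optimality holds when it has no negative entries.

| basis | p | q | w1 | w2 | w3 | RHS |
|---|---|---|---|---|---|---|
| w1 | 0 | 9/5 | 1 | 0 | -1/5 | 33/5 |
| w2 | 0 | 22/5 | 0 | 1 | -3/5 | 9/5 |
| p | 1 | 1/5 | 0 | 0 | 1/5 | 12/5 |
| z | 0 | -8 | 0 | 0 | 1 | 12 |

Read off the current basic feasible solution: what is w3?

0

w3 is not in the basis, so in the current basic feasible solution w3 = 0.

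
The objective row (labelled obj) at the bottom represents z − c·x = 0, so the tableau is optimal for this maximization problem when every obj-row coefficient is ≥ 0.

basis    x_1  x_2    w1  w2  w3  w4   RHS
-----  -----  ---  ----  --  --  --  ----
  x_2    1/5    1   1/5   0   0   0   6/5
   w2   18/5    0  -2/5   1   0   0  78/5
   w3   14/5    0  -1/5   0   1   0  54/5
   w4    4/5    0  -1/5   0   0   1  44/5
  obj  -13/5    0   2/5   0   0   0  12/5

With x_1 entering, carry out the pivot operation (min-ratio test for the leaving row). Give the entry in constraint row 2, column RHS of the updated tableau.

Ratio test on column x_1 — row 1: (6/5)/(1/5) = 6; row 2: (78/5)/(18/5) = 13/3; row 3: (54/5)/(14/5) = 27/7; row 4: (44/5)/(4/5) = 11. Minimum is 27/7 at row 3 (w3 leaves); pivot element 14/5.
Divide row 3 by 14/5; eliminate column x_1 from the other rows.
Row 2 update in column RHS: 78/5 − (18/5)·(27/7) = 12/7.

12/7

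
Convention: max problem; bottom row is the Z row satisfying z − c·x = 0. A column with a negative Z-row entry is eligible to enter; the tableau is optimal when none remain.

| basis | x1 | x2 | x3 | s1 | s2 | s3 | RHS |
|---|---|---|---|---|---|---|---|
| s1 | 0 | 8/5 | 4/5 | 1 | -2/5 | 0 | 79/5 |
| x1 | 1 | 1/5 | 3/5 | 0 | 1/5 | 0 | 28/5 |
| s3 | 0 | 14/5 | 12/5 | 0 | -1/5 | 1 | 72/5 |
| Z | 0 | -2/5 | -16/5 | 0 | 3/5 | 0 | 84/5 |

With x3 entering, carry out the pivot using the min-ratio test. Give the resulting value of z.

36

Ratio test on column x3 — row 1: (79/5)/(4/5) = 79/4; row 2: (28/5)/(3/5) = 28/3; row 3: (72/5)/(12/5) = 6. Minimum is 6 at row 3 (s3 leaves); pivot element 12/5.
Pivot on row 3; the Z-row RHS becomes 84/5 − (-16/5)·6 = 36.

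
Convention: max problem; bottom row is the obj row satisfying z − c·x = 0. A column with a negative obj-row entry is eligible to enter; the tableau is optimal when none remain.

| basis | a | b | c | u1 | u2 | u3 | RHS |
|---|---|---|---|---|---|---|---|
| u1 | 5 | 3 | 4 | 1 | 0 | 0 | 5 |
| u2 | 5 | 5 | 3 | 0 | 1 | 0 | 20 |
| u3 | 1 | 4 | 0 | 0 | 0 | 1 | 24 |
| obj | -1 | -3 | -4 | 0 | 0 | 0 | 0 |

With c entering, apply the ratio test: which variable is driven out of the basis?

Column c entries and ratios — u1: 5/4 = 5/4; u2: 20/3 = 20/3; u3: 0 ≤ 0, skip.
Smallest ratio is 5/4 in the row of u1, so u1 leaves.

u1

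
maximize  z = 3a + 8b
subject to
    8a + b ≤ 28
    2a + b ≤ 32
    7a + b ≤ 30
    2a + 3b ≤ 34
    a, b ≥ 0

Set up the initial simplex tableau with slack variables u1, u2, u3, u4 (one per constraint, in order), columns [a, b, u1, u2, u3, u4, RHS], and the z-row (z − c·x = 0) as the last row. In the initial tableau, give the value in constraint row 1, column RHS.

28

The RHS of constraint 1 is b_1 = 28.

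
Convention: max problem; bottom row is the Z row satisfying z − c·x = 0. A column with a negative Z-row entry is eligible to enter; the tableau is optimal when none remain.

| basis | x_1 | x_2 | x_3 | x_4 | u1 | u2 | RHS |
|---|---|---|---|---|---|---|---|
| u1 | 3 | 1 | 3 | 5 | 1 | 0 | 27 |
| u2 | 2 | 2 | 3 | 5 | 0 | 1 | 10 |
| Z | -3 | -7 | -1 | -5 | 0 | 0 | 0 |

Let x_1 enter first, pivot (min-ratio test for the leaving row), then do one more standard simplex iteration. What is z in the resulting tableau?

Ratio test on column x_1 — row 1: 27/3 = 9; row 2: 10/2 = 5. Minimum is 5 at row 2 (u2 leaves); pivot element 2.
Pivot on row 2; the Z-row RHS becomes 0 − (-3)·5 = 15.
Next entering variable (most negative Z-row entry -4): x_2.
Ratio test on column x_2 — row 1: entry -2 ≤ 0; row 2: 5/1 = 5. Minimum is 5 at row 2 (x_1 leaves); pivot element 1.
After the second pivot the Z-row RHS is 15 − (-4)·5 = 35.

35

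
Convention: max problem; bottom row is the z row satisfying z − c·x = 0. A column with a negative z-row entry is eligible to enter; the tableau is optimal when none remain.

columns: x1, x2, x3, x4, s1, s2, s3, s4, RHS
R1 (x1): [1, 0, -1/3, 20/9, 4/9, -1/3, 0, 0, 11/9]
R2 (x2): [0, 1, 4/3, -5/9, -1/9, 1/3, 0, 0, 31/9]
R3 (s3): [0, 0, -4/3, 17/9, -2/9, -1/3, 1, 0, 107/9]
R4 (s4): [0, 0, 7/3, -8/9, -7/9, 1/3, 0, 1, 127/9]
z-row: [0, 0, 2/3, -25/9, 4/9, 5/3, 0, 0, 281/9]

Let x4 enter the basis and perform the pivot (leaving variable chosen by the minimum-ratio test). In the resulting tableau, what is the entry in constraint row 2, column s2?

Ratio test on column x4 — row 1: (11/9)/(20/9) = 11/20; row 2: entry -5/9 ≤ 0; row 3: (107/9)/(17/9) = 107/17; row 4: entry -8/9 ≤ 0. Minimum is 11/20 at row 1 (x1 leaves); pivot element 20/9.
Divide row 1 by 20/9; eliminate column x4 from the other rows.
Row 2 update in column s2: 1/3 − (-5/9)·(-3/20) = 1/4.

1/4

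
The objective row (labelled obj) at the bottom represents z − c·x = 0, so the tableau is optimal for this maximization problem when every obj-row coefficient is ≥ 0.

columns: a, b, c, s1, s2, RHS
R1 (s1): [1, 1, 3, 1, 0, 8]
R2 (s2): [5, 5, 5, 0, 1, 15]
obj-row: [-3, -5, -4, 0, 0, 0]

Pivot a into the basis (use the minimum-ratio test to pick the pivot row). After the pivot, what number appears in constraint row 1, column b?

Ratio test on column a — row 1: 8/1 = 8; row 2: 15/5 = 3. Minimum is 3 at row 2 (s2 leaves); pivot element 5.
Divide row 2 by 5; eliminate column a from the other rows.
Row 1 update in column b: 1 − 1·1 = 0.

0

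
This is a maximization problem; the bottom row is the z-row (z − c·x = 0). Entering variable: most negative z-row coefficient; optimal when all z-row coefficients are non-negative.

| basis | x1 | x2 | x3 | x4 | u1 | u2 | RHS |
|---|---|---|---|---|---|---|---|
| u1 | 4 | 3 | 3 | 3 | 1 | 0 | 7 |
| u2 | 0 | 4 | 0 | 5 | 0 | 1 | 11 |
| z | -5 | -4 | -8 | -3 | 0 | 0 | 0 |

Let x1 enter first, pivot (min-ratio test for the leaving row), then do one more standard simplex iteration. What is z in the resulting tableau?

Ratio test on column x1 — row 1: 7/4 = 7/4; row 2: entry 0 ≤ 0. Minimum is 7/4 at row 1 (u1 leaves); pivot element 4.
Pivot on row 1; the z-row RHS becomes 0 − (-5)·(7/4) = 35/4.
Next entering variable (most negative z-row entry -17/4): x3.
Ratio test on column x3 — row 1: (7/4)/(3/4) = 7/3; row 2: entry 0 ≤ 0. Minimum is 7/3 at row 1 (x1 leaves); pivot element 3/4.
After the second pivot the z-row RHS is 35/4 − (-17/4)·(7/3) = 56/3.

56/3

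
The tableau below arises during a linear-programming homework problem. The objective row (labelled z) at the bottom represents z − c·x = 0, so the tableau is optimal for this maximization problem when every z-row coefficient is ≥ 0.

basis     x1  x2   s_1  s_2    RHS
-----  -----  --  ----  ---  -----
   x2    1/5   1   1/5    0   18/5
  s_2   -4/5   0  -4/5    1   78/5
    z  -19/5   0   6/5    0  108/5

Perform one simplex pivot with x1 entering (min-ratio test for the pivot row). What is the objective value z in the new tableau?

90

Ratio test on column x1 — row 1: (18/5)/(1/5) = 18; row 2: entry -4/5 ≤ 0. Minimum is 18 at row 1 (x2 leaves); pivot element 1/5.
Pivot on row 1; the z-row RHS becomes 108/5 − (-19/5)·18 = 90.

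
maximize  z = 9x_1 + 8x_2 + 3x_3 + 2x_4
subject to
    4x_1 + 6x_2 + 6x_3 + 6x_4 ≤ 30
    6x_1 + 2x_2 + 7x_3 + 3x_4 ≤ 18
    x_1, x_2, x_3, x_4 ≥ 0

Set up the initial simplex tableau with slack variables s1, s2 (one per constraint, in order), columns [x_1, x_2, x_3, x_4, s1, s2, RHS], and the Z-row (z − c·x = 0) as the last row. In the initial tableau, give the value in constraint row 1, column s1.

1

Slack s1 belongs to constraint 1; its column is the unit vector e_1, so the entry in row 1 is 1.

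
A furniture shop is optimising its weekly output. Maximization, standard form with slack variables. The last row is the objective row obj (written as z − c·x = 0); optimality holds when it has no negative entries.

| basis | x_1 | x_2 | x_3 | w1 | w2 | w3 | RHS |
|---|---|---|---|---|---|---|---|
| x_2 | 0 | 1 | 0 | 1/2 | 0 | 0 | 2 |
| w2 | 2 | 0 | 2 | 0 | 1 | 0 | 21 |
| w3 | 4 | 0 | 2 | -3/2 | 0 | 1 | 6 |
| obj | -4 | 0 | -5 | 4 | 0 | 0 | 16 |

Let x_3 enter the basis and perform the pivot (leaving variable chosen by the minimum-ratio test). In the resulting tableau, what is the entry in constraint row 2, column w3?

-1

Ratio test on column x_3 — row 1: entry 0 ≤ 0; row 2: 21/2 = 21/2; row 3: 6/2 = 3. Minimum is 3 at row 3 (w3 leaves); pivot element 2.
Divide row 3 by 2; eliminate column x_3 from the other rows.
Row 2 update in column w3: 0 − 2·(1/2) = -1.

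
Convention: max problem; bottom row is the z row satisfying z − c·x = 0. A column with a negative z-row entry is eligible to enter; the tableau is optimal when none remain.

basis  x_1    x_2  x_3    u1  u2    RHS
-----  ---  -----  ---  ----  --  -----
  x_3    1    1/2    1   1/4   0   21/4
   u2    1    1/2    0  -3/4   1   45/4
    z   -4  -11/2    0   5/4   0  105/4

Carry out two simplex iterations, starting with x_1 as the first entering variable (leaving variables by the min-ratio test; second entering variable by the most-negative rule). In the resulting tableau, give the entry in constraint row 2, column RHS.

6

Ratio test on column x_1 — row 1: (21/4)/1 = 21/4; row 2: (45/4)/1 = 45/4. Minimum is 21/4 at row 1 (x_3 leaves); pivot element 1.
Divide row 1 by 1; eliminate column x_1 from the other rows.
Second iteration: most negative z-row entry is -7/2 in column x_2, so x_2 enters.
Ratio test on column x_2 — row 1: (21/4)/(1/2) = 21/2; row 2: entry 0 ≤ 0. Minimum is 21/2 at row 1 (x_1 leaves); pivot element 1/2.
Divide row 1 by 1/2; eliminate column x_2 from the other rows.
After both pivots, the entry at constraint row 2, column RHS is 6.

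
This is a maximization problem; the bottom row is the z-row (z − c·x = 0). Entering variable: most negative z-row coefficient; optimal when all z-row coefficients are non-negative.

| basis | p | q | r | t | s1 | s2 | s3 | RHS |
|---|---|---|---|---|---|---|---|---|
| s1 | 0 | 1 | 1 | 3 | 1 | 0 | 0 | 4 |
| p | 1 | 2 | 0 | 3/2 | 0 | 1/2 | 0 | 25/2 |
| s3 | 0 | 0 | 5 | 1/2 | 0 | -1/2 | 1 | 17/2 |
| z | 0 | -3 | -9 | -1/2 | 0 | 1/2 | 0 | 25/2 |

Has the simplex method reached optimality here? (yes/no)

The z-row has a negative entry -9 in column r, so it is not optimal.

no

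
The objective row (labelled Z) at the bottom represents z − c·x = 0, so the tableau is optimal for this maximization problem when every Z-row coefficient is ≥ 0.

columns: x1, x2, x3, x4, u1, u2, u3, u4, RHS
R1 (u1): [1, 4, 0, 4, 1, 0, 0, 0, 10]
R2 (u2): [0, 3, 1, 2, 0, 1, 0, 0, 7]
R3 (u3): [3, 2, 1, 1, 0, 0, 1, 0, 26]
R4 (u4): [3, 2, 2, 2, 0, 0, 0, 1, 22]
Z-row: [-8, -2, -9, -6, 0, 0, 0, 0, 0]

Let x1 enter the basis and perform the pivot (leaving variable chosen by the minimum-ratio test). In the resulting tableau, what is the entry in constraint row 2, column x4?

2

Ratio test on column x1 — row 1: 10/1 = 10; row 2: entry 0 ≤ 0; row 3: 26/3 = 26/3; row 4: 22/3 = 22/3. Minimum is 22/3 at row 4 (u4 leaves); pivot element 3.
Divide row 4 by 3; eliminate column x1 from the other rows.
Row 2 update in column x4: 2 − 0·(2/3) = 2.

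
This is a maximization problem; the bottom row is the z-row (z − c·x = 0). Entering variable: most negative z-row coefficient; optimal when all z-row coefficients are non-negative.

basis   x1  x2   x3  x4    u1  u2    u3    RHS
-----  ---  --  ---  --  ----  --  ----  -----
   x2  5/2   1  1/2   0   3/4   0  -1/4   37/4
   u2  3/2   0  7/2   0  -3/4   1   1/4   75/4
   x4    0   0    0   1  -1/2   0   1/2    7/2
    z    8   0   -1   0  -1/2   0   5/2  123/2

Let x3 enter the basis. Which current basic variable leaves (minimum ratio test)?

u2

Column x3 entries and ratios — x2: (37/4)/(1/2) = 37/2; u2: (75/4)/(7/2) = 75/14; x4: 0 ≤ 0, skip.
Smallest ratio is 75/14 in the row of u2, so u2 leaves.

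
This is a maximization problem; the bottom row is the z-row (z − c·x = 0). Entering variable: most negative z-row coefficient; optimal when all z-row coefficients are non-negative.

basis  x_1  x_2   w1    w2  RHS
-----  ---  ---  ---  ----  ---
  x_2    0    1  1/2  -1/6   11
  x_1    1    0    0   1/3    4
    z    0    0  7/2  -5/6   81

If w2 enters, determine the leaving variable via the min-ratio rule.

x_1

Column w2 entries and ratios — x_2: -1/6 ≤ 0, skip; x_1: 4/(1/3) = 12.
Smallest ratio is 12 in the row of x_1, so x_1 leaves.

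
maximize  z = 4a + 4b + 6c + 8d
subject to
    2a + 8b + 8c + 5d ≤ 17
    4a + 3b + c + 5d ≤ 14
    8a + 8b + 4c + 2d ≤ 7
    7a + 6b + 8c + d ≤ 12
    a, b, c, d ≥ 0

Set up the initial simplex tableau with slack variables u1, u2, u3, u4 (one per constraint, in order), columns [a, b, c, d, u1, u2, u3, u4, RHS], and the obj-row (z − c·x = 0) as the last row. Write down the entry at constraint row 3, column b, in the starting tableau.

Constraint 3 has coefficient 8 on b.

8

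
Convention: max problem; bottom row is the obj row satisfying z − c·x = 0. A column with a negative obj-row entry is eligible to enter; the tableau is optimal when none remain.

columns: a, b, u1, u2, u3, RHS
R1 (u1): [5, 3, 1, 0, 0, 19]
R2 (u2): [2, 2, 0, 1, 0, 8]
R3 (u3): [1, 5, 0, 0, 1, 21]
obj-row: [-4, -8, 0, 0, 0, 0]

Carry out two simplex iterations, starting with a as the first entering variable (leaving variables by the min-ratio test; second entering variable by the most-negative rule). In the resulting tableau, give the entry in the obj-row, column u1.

Ratio test on column a — row 1: 19/5 = 19/5; row 2: 8/2 = 4; row 3: 21/1 = 21. Minimum is 19/5 at row 1 (u1 leaves); pivot element 5.
Divide row 1 by 5; eliminate column a from the other rows.
Second iteration: most negative obj-row entry is -28/5 in column b, so b enters.
Ratio test on column b — row 1: (19/5)/(3/5) = 19/3; row 2: (2/5)/(4/5) = 1/2; row 3: (86/5)/(22/5) = 43/11. Minimum is 1/2 at row 2 (u2 leaves); pivot element 4/5.
Divide row 2 by 4/5; eliminate column b from the other rows.
After both pivots, the entry at the obj-row, column u1 is -2.

-2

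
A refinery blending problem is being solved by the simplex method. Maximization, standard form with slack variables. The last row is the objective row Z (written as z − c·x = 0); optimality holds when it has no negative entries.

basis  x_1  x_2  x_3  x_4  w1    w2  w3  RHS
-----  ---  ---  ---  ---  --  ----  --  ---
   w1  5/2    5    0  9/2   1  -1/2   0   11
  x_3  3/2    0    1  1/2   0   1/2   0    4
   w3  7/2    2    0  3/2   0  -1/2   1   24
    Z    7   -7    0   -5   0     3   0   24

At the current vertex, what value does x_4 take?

0

x_4 is not in the basis, so in the current basic feasible solution x_4 = 0.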